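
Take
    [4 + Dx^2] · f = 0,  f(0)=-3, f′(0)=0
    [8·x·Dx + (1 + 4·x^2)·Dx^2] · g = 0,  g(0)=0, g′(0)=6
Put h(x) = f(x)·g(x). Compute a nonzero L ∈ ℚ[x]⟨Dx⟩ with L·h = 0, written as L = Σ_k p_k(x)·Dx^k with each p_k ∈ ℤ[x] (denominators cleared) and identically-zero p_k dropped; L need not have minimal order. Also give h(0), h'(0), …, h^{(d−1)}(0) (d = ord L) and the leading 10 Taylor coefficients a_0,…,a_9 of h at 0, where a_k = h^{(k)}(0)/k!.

L = (80 + 832·x^2 + 1408·x^4 + 2048·x^6 + 2048·x^8) + (96·x + 640·x^3 + 1536·x^5 + 2048·x^7)·Dx + (24 + 256·x^2 + 576·x^4 + 1024·x^6 + 1024·x^8)·Dx^2 + (24·x + 160·x^3 + 384·x^5 + 512·x^7)·Dx^3 + (1 + 12·x^2 + 56·x^4 + 128·x^6 + 128·x^8)·Dx^4  (order 4).
h: a_k = 0, -18, 0, 60, 0, -588/5, 0, 10408/35, 0, -92588/105, …
ICs: h(0) = 0, h′(0) = -18, h′′(0) = 0, h′′′(0) = 360.

f: a_k = -3, 0, 6, 0, -2, 0, 4/15, 0, -2/105, 0, …
g: a_k = 0, 6, 0, -8, 0, 96/5, 0, -384/7, 0, 512/3, …
f·g: L₀ = L_f ⊗_s L_g, ord ≤ 2·2.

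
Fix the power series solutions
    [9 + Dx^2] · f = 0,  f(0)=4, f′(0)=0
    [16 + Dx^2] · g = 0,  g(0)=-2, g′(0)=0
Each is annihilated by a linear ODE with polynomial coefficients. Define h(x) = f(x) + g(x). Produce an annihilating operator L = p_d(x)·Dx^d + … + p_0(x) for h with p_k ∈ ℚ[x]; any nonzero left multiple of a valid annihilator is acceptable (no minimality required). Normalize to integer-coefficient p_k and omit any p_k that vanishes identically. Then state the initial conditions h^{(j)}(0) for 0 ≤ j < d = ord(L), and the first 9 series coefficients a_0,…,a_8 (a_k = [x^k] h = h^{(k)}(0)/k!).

f: a_k = 4, 0, -18, 0, 27/2, 0, -81/20, 0, 729/1120, …
g: a_k = -2, 0, 16, 0, -64/3, 0, 512/45, 0, -1024/315, …
L₀ := lclm(L_f,L_g); ord L₀ ≤ 2+2.
L = 144 + 25·Dx^2 + Dx^4  (order 4).
h: a_k = 2, 0, -2, 0, -47/6, 0, 1319/180, 0, -26207/10080, …
ICs: h(0) = 2, h′(0) = 0, h′′(0) = -4, h′′′(0) = 0.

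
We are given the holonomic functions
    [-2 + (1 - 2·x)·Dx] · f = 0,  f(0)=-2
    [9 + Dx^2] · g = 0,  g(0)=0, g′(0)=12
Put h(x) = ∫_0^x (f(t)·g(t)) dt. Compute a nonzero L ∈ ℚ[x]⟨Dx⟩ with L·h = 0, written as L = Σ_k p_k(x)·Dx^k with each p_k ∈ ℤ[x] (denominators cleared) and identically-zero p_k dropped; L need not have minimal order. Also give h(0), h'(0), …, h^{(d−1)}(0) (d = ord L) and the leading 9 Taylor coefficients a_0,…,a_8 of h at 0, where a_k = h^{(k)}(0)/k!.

L = (-9 + 18·x)·Dx + 4·Dx^2 + (-1 + 2·x)·Dx^3  (order 3).
h: a_k = 0, 0, -12, -16, -15, -24, -427/10, -366/5, -71493/560, …
ICs: h(0) = 0, h′(0) = 0, h′′(0) = -24.

f: a_k = -2, -4, -8, -16, -32, -64, -128, -256, -512, …
g: a_k = 0, 12, 0, -18, 0, 81/10, 0, -243/140, 0, …
Sym-product of L_f,L_g gives L₀ (≤ ord 2).
h=∫₀ˣh₀: take L = L₀·Dx.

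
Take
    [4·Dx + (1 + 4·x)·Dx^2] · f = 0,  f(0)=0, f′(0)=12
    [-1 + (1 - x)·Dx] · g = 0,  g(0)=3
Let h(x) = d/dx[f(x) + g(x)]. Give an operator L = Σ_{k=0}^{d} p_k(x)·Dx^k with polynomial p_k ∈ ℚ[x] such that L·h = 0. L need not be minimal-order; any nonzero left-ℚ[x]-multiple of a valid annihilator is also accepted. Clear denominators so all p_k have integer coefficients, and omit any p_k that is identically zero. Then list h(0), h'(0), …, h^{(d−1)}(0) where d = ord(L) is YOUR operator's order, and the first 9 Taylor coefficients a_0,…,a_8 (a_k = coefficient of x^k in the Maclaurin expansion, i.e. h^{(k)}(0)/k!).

L = (-44 - 16·x) + (13 - 56·x - 32·x^2)·Dx + (3 + 11·x - 6·x^2 - 8·x^3)·Dx^2  (order 2).
h: a_k = 15, -42, 201, -756, 3087, -12270, 49173, -196584, 786459, …
ICs: h(0) = 15, h′(0) = -42.

f: a_k = 0, 12, -24, 64, -192, 3072/5, -2048, 49152/7, -24576, …
g: a_k = 3, 3, 3, 3, 3, 3, 3, 3, 3, …
Weyl lclm of L_f,L_g ⇒ L₀ (ord ≤ 3).
h₀' ⇒ L via d/dx closure of L₀.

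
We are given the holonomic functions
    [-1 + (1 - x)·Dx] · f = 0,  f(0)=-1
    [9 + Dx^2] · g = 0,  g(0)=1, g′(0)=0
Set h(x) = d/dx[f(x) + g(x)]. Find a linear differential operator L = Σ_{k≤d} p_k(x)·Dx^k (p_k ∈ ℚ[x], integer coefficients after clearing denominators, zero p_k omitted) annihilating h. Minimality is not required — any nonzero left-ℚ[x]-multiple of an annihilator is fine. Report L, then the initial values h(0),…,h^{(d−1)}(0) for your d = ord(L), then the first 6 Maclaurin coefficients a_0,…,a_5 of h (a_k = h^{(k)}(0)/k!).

L = (126 - 108·x + 54·x^2) + (-45 + 99·x - 81·x^2 + 27·x^3)·Dx + (14 - 12·x + 6·x^2)·Dx^2 + (-5 + 11·x - 9·x^2 + 3·x^3)·Dx^3  (order 3).
h: a_k = -1, -11, -3, 19/2, -5, -483/40, …
ICs: h(0) = -1, h′(0) = -11, h′′(0) = -6.

f: a_k = -1, -1, -1, -1, -1, -1, …
g: a_k = 1, 0, -9/2, 0, 27/8, 0, …
Sum ⇒ L₀ = lclm(L_f,L_g) in ℚ(x)⟨Dx⟩.
h₀' ⇒ L via d/dx closure of L₀.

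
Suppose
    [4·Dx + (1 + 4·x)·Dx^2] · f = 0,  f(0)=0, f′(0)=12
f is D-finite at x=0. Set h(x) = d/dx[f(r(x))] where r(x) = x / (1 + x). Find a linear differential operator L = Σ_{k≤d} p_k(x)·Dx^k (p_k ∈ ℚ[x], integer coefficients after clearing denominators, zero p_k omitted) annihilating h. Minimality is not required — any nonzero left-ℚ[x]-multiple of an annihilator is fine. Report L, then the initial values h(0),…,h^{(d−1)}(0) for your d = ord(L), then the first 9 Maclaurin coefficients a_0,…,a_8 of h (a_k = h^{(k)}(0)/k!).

L = (6 + 10·x) + (1 + 6·x + 5·x^2)·Dx  (order 1).
h: a_k = 12, -72, 372, -1872, 9372, -46872, 234372, -1171872, 5859372, …
ICs: h(0) = 12.

f: a_k = 0, 12, -24, 64, -192, 3072/5, -2048, 49152/7, -24576, …
Change of var in L_f (x↦r) gives L₀.
h=h₀': d/dx-closure on L₀ ⇒ L.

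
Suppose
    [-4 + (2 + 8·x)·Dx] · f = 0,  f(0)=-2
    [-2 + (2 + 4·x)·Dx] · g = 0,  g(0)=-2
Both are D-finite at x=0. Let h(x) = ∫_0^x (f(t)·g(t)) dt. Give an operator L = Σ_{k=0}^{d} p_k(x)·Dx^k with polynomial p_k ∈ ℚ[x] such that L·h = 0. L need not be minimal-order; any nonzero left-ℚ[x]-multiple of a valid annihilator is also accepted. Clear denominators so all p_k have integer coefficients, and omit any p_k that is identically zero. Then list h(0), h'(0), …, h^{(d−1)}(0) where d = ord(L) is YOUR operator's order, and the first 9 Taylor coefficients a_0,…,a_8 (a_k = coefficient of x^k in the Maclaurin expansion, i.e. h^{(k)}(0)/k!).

L = (-3 - 8·x)·Dx + (1 + 6·x + 8·x^2)·Dx^2  (order 2).
h: a_k = 0, 4, 6, -2/3, 3/2, -37/10, 39/4, -757/28, 2499/32, …
ICs: h(0) = 0, h′(0) = 4.

f: a_k = -2, -4, 4, -8, 20, -56, 168, -528, 1716, …
g: a_k = -2, -2, 1, -1, 5/4, -7/4, 21/8, -33/8, 429/64, …
L₀ := L_f ⊗_s L_g (sym. prod.), ord ≤ 1.
∫: right-multiply L₀ by Dx.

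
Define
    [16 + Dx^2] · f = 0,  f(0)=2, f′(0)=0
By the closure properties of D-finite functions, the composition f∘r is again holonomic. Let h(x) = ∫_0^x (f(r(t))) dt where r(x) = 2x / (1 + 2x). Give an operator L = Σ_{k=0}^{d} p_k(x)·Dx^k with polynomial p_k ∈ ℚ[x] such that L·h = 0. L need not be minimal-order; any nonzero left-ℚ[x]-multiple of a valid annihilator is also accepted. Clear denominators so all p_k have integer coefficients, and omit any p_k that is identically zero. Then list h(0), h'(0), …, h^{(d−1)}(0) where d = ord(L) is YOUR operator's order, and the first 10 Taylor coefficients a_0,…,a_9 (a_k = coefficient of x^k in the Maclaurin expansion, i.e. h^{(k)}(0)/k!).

L = 64·Dx + (4 + 24·x + 48·x^2 + 32·x^3)·Dx^2 + (1 + 8·x + 24·x^2 + 32·x^3 + 16·x^4)·Dx^3  (order 3).
h: a_k = 0, 2, 0, -64/3, 64, -256/3, -1024/9, 50176/45, -20992/5, 6434816/567, …
ICs: h(0) = 0, h′(0) = 2, h′′(0) = 0.

f: a_k = 2, 0, -16, 0, 64/3, 0, -512/45, 0, 1024/315, 0, …
L₀ from L_f via x↦r, Dx↦r'^{-1}Dx.
h=∫h₀ ⇒ L = L₀·Dx.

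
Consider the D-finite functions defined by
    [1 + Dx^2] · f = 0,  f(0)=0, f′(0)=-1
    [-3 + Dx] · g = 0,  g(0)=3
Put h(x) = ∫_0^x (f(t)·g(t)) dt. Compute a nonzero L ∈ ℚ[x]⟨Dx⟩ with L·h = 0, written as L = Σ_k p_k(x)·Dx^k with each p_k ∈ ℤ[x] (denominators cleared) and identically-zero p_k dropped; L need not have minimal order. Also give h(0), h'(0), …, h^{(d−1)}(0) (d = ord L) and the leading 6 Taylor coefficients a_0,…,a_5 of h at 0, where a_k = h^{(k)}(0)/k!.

f: a_k = 0, -1, 0, 1/6, 0, -1/120, …
g: a_k = 3, 9, 27/2, 27/2, 81/8, 243/40, …
Product ⇒ symmetric product L₀, ord ≤ 2.
Integrate: L := L₀·Dx.
L = 10·Dx - 6·Dx^2 + Dx^3  (order 3).
h: a_k = 0, 0, -3/2, -3, -13/4, -12/5, …
ICs: h(0) = 0, h′(0) = 0, h′′(0) = -3.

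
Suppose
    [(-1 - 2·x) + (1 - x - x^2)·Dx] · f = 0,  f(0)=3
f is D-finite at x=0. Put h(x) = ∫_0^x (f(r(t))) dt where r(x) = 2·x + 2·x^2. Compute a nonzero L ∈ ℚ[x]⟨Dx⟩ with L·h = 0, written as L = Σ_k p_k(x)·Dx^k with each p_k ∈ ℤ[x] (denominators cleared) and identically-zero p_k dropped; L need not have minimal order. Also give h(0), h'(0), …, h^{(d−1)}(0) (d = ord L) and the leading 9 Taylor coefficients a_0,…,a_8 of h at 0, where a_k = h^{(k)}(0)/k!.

L = (2 + 12·x + 24·x^2 + 16·x^3)·Dx + (-1 + 2·x + 6·x^2 + 8·x^3 + 4·x^4)·Dx^2  (order 2).
h: a_k = 0, 3, 3, 10, 30, 96, 324, 7848/7, 3960, …
ICs: h(0) = 0, h′(0) = 3.

f: a_k = 3, 3, 6, 9, 15, 24, 39, 63, 102, …
f∘r: x↦r, Dx↦Dx/r' in L_f ⇒ L₀.
∫: right-multiply L₀ by Dx.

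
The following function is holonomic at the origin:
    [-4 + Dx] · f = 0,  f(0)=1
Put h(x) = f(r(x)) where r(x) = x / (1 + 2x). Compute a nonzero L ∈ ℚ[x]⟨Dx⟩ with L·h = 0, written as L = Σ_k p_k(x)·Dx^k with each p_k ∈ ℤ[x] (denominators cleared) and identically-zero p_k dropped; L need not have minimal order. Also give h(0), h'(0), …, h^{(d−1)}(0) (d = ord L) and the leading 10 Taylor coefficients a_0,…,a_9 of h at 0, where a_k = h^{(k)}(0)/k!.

f: a_k = 1, 4, 8, 32/3, 32/3, 128/15, 256/45, 1024/315, 512/315, 2048/2835, …
L₀ from L_f via x↦r, Dx↦r'^{-1}Dx.
L = -4 + (1 + 4·x + 4·x^2)·Dx  (order 1).
h: a_k = 1, 4, 0, -16/3, 32/3, -64/5, 256/45, 1280/63, -8192/105, 72704/405, …
ICs: h(0) = 1.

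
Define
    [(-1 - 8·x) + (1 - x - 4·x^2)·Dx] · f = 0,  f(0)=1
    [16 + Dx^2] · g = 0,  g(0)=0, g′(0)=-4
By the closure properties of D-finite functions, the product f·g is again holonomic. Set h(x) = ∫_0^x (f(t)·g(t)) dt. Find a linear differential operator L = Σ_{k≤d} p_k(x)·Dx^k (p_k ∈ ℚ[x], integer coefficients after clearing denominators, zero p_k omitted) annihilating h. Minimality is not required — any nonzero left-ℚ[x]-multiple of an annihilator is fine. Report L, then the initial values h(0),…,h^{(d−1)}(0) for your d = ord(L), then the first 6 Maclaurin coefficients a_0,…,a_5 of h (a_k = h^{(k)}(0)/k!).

f: a_k = 1, 1, 5, 9, 29, 65, …
g: a_k = 0, -4, 0, 32/3, 0, -128/15, …
Product ⇒ symmetric product L₀, ord ≤ 2.
h=∫h₀ ⇒ L = L₀·Dx.
L = (-8 + 16·x + 64·x^2)·Dx + (2 + 16·x)·Dx^2 + (-1 + x + 4·x^2)·Dx^3  (order 3).
h: a_k = 0, 0, -2, -4/3, -7/3, -76/15, …
ICs: h(0) = 0, h′(0) = 0, h′′(0) = -4.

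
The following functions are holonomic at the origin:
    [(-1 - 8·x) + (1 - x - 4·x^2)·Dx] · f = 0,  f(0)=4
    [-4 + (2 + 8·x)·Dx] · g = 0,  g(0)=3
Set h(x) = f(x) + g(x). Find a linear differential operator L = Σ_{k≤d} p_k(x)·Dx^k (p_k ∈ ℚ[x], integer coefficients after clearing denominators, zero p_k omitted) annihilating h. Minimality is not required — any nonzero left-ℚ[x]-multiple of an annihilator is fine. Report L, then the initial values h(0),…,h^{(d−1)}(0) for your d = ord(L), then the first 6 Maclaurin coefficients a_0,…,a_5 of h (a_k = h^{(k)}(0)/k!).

f: a_k = 4, 4, 20, 36, 116, 260, …
g: a_k = 3, 6, -6, 12, -30, 84, …
Sum ⇒ L₀ = lclm(L_f,L_g) in ℚ(x)⟨Dx⟩.
L = (-24 - 156·x - 336·x^2 - 640·x^3) + (14 + 96·x + 420·x^2 + 1184·x^3 + 1600·x^4)·Dx + (1 - 11·x - 90·x^2 - 24·x^3 + 544·x^4 + 640·x^5)·Dx^2  (order 2).
h: a_k = 7, 10, 14, 48, 86, 344, …
ICs: h(0) = 7, h′(0) = 10.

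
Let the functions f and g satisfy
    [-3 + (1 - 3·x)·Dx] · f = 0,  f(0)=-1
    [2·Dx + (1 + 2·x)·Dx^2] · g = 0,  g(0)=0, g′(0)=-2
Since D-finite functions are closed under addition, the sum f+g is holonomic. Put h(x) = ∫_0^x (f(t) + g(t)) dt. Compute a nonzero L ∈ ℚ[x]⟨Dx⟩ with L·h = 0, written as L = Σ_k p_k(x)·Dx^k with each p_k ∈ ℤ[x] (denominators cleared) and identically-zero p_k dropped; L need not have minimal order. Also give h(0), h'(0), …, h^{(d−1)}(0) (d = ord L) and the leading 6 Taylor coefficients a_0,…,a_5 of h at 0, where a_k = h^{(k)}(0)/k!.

L = (78 + 36·x)·Dx^2 + (23 + 132·x + 72·x^2)·Dx^3 + (-4 + x + 27·x^2 + 18·x^3)·Dx^4  (order 4).
h: a_k = 0, -1, -5/2, -7/3, -89/12, -77/5, …
ICs: h(0) = 0, h′(0) = -1, h′′(0) = -5, h′′′(0) = -14.

f: a_k = -1, -3, -9, -27, -81, -243, …
g: a_k = 0, -2, 2, -8/3, 4, -32/5, …
f+g: L₀ = lclm(L_f,L_g), ord ≤ 1+2.
∫: right-multiply L₀ by Dx.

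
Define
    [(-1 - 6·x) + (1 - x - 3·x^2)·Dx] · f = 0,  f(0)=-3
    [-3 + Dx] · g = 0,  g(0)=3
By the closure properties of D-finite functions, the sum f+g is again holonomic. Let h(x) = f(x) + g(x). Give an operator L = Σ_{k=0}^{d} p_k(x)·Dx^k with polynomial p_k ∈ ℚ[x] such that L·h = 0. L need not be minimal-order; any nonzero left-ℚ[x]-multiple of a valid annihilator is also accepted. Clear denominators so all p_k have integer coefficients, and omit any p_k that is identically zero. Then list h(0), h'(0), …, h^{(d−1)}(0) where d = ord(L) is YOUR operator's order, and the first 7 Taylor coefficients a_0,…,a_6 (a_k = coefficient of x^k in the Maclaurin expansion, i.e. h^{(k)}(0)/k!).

f: a_k = -3, -3, -12, -21, -57, -120, -291, …
g: a_k = 3, 9, 27/2, 27/2, 81/8, 243/40, 243/80, …
f+g: L₀ = lclm(L_f,L_g), ord ≤ 1+1.
L = (-15 - 9·x - 243·x^2 - 162·x^3) + (-1 + 36·x + 99·x^2 - 54·x^3 - 81·x^4)·Dx + (2 - 11·x - 6·x^2 + 36·x^3 + 27·x^4)·Dx^2  (order 2).
h: a_k = 0, 6, 3/2, -15/2, -375/8, -4557/40, -23037/80, …
ICs: h(0) = 0, h′(0) = 6.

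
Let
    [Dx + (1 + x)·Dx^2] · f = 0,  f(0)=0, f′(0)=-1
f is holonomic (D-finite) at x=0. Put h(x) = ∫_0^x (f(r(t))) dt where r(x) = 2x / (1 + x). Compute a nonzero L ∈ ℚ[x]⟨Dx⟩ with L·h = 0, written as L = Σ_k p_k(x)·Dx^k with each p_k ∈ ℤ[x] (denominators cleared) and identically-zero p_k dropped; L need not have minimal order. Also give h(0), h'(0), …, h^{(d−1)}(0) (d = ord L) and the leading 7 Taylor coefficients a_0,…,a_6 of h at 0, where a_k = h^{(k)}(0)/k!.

f: a_k = 0, -1, 1/2, -1/3, 1/4, -1/5, 1/6, …
f∘r: x↦r, Dx↦Dx/r' in L_f ⇒ L₀.
h=∫h₀ ⇒ L = L₀·Dx.
L = (4 + 6·x)·Dx^2 + (1 + 4·x + 3·x^2)·Dx^3  (order 3).
h: a_k = 0, 0, -1, 4/3, -13/6, 4, -121/15, …
ICs: h(0) = 0, h′(0) = 0, h′′(0) = -2.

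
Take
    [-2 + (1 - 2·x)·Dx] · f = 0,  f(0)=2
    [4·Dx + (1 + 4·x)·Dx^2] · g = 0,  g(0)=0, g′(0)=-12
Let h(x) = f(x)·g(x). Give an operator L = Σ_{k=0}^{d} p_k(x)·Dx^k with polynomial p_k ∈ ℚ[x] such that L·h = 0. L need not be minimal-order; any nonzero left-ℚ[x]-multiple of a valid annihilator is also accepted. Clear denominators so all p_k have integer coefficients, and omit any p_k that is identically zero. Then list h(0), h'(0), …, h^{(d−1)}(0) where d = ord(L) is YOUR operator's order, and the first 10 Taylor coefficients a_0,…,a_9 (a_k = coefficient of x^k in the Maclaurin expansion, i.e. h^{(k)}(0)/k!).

f: a_k = 2, 4, 8, 16, 32, 64, 128, 256, 512, 1024, …
g: a_k = 0, -12, 24, -64, 192, -3072/5, 2048, -49152/7, 24576, -262144/3, …
L₀ := L_f ⊗_s L_g (sym. prod.), ord ≤ 2.
L = 8 + 24·x·Dx + (-1 - 2·x + 8·x^2)·Dx^2  (order 2).
h: a_k = 0, -24, 0, -128, 128, -4864/5, 10752/5, -340992/35, 1038336/35, -12120064/105, …
ICs: h(0) = 0, h′(0) = -24.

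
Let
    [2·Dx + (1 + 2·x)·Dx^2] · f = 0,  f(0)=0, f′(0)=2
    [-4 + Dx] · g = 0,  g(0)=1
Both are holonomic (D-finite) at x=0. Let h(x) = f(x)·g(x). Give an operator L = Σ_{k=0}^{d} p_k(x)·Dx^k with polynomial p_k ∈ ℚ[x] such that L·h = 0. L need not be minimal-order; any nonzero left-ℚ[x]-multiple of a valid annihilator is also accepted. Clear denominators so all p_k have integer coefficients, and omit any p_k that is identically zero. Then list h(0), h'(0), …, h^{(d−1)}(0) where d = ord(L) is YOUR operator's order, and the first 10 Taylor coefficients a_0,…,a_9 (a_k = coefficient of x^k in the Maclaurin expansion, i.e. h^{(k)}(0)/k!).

f: a_k = 0, 2, -2, 8/3, -4, 32/5, -32/3, 128/7, -32, 512/9, …
g: a_k = 1, 4, 8, 32/3, 32/3, 128/15, 256/45, 1024/315, 512/315, 2048/2835, …
Product ⇒ symmetric product L₀, ord ≤ 2.
L = (8 + 32·x) + (-6 - 16·x)·Dx + (1 + 2·x)·Dx^2  (order 2).
h: a_k = 0, 2, 6, 32/3, 12, 176/15, 64/9, 2176/315, -32/45, 1408/189, …
ICs: h(0) = 0, h′(0) = 2.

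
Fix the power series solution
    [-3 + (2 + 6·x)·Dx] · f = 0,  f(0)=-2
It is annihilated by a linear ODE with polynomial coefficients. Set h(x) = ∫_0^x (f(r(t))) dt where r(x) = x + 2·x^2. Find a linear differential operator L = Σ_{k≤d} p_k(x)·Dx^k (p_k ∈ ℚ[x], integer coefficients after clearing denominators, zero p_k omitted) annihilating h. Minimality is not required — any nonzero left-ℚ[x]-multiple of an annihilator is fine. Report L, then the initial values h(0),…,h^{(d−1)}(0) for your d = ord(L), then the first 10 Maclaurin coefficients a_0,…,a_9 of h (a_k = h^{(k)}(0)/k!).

f: a_k = -2, -3, 9/4, -27/8, 405/64, -1701/128, 15309/512, -72171/1024, 2814669/16384, -14073345/32768, …
f∘r: x↦r, Dx↦Dx/r' in L_f ⇒ L₀.
h=∫₀ˣh₀: take L = L₀·Dx.
L = (-3 - 12·x)·Dx + (2 + 6·x + 12·x^2)·Dx^2  (order 2).
h: a_k = 0, -2, -3/2, -5/4, 45/32, -63/64, -135/256, 11205/3584, -41715/8192, 31365/16384, …
ICs: h(0) = 0, h′(0) = -2.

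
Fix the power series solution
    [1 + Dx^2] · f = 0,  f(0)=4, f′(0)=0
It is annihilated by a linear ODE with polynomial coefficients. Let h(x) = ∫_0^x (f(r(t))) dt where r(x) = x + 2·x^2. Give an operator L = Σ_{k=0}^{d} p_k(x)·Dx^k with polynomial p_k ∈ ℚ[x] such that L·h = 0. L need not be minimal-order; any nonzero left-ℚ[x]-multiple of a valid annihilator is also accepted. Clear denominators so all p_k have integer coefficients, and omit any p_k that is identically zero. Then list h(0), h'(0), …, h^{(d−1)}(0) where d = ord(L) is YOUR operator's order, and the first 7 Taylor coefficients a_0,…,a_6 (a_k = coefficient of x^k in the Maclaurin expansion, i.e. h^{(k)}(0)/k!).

f: a_k = 4, 0, -2, 0, 1/6, 0, -1/180, …
f∘r: x↦r, Dx↦Dx/r' in L_f ⇒ L₀.
∫: right-multiply L₀ by Dx.
L = (1 + 12·x + 48·x^2 + 64·x^3)·Dx - 4·Dx^2 + (1 + 4·x)·Dx^3  (order 3).
h: a_k = 0, 4, 0, -2/3, -2, -47/30, 2/9, …
ICs: h(0) = 0, h′(0) = 4, h′′(0) = 0.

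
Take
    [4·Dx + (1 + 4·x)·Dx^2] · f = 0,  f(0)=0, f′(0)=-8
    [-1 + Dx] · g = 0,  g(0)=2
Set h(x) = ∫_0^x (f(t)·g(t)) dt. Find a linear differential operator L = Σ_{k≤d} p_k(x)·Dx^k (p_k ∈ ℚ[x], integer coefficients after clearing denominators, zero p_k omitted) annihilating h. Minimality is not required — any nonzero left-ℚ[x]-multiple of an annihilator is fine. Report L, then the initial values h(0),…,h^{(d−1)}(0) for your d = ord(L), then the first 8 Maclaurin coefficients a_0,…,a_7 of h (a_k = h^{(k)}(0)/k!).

f: a_k = 0, -8, 16, -128/3, 128, -2048/5, 4096/3, -32768/7, …
g: a_k = 2, 2, 1, 1/3, 1/12, 1/60, 1/360, 1/2520, …
L₀ := L_f ⊗_s L_g (sym. prod.), ord ≤ 2.
Integrate: L := L₀·Dx.
L = (-3 + 4·x)·Dx + (2 - 8·x)·Dx^2 + (1 + 4·x)·Dx^3  (order 3).
h: a_k = 0, 0, -8, 16/3, -46/3, 184/5, -501/5, 18238/63, …
ICs: h(0) = 0, h′(0) = 0, h′′(0) = -16.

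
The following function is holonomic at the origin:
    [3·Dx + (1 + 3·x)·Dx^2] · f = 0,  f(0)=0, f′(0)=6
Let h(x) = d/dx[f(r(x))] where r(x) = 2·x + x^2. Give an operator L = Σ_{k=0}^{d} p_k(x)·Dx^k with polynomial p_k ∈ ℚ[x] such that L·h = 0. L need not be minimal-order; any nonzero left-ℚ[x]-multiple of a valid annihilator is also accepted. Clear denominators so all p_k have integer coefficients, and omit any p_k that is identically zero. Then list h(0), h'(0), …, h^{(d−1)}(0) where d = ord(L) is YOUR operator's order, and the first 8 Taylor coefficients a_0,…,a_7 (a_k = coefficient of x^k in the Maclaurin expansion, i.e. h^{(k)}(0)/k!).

L = (5 + 6·x + 3·x^2) + (1 + 7·x + 9·x^2 + 3·x^3)·Dx  (order 1).
h: a_k = 12, -60, 324, -1764, 9612, -52380, 285444, -1555524, …
ICs: h(0) = 12.

f: a_k = 0, 6, -9, 18, -81/2, 486/5, -243, 4374/7, …
h₀=f(r): pull back L_f along r ⇒ L₀.
h=h₀': d/dx-closure on L₀ ⇒ L.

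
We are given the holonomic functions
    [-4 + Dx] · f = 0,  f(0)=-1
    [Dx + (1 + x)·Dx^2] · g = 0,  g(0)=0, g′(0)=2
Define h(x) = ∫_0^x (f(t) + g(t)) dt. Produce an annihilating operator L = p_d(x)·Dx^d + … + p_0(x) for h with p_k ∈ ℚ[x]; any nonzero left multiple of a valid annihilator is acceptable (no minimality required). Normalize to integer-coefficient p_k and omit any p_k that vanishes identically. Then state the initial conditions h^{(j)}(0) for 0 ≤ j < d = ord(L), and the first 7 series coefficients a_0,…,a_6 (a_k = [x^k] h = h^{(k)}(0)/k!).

f: a_k = -1, -4, -8, -32/3, -32/3, -128/15, -256/45, …
g: a_k = 0, 2, -1, 2/3, -1/2, 2/5, -1/3, …
Sum ⇒ L₀ = lclm(L_f,L_g) in ℚ(x)⟨Dx⟩.
∫: right-multiply L₀ by Dx.
L = (-24 - 16·x)·Dx^2 + (-14 - 32·x - 16·x^2)·Dx^3 + (5 + 9·x + 4·x^2)·Dx^4  (order 4).
h: a_k = 0, -1, -1, -3, -5/2, -67/30, -61/45, …
ICs: h(0) = 0, h′(0) = -1, h′′(0) = -2, h′′′(0) = -18.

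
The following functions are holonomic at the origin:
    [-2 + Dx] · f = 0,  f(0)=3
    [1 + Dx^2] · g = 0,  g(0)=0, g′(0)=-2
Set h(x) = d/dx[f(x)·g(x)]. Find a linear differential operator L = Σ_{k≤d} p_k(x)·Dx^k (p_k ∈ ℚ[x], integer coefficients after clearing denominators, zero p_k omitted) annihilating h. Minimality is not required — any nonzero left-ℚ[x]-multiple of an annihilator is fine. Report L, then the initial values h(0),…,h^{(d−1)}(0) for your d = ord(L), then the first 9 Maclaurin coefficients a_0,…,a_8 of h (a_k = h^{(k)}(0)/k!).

f: a_k = 3, 6, 6, 4, 2, 4/5, 4/15, 8/105, 2/105, …
g: a_k = 0, -2, 0, 1/3, 0, -1/60, 0, 1/2520, 0, …
Sym-product of L_f,L_g gives L₀ (≤ ord 2).
h=h₀': d/dx-closure on L₀ ⇒ L.
L = 5 - 4·Dx + Dx^2  (order 2).
h: a_k = -6, -24, -33, -24, -41/4, -11/5, 29/120, 2/5, 1199/6720, …
ICs: h(0) = -6, h′(0) = -24.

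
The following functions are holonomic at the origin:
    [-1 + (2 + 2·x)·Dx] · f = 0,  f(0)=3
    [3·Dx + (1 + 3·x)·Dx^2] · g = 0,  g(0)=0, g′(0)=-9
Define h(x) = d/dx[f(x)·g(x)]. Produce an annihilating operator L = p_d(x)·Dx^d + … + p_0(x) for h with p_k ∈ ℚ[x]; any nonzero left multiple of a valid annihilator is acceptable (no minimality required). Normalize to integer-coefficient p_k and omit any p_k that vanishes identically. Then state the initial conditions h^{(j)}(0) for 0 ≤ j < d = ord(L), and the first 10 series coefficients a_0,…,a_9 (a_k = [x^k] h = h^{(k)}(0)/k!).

L = (-13 - 6·x + 3·x^2) + (-32 - 56·x + 24·x^3)·Dx + (-4 - 16·x - 8·x^2 + 16·x^3 + 12·x^4)·Dx^2  (order 2).
h: a_k = -27, 54, -1377/8, 540, -212841/128, 1621701/320, -78640713/5120, 103946247/2240, -32096784519/229376, 48333738879/114688, …
ICs: h(0) = -27, h′(0) = 54.

f: a_k = 3, 3/2, -3/8, 3/16, -15/128, 21/256, -63/1024, 99/2048, -1287/32768, 2145/65536, …
g: a_k = 0, -9, 27/2, -27, 243/4, -729/5, 729/2, -6561/7, 19683/8, -6561, …
f·g: L₀ = L_f ⊗_s L_g, ord ≤ 1·2.
Differentiate: ansatz ord ≤ ord L₀ ⇒ L.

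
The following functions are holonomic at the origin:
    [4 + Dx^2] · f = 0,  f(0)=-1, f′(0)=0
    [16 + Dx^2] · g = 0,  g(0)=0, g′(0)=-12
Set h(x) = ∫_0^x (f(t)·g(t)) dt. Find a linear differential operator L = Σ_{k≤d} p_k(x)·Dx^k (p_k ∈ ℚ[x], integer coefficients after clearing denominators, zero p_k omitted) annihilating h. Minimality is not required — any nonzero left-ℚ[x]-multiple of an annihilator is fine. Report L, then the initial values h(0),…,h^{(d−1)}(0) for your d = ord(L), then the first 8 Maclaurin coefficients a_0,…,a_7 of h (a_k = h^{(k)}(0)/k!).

f: a_k = -1, 0, 2, 0, -2/3, 0, 4/45, 0, …
g: a_k = 0, -12, 0, 32, 0, -128/5, 0, 1024/105, …
L₀ := L_f ⊗_s L_g (sym. prod.), ord ≤ 4.
h=∫h₀ ⇒ L = L₀·Dx.
L = 144·Dx + 40·Dx^3 + Dx^5  (order 5).
h: a_k = 0, 0, 6, 0, -14, 0, 244/15, 0, …
ICs: h(0) = 0, h′(0) = 0, h′′(0) = 12, h′′′(0) = 0, h′′′′(0) = -336.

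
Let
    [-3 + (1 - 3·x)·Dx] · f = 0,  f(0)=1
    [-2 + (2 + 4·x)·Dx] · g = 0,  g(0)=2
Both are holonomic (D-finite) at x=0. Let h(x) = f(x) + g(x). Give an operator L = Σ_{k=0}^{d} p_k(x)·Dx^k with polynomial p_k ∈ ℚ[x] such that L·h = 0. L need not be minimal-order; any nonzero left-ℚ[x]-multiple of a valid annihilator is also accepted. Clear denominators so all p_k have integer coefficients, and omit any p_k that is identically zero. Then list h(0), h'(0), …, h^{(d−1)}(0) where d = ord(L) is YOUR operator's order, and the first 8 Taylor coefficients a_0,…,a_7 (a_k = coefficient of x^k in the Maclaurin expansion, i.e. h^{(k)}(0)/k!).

L = (-42 - 54·x) + (38 + 132·x + 162·x^2)·Dx + (-4 - 14·x + 42·x^2 + 108·x^3)·Dx^2  (order 2).
h: a_k = 3, 5, 8, 28, 319/4, 979/4, 5811/8, 17529/8, …
ICs: h(0) = 3, h′(0) = 5.

f: a_k = 1, 3, 9, 27, 81, 243, 729, 2187, …
g: a_k = 2, 2, -1, 1, -5/4, 7/4, -21/8, 33/8, …
Sum ⇒ L₀ = lclm(L_f,L_g) in ℚ(x)⟨Dx⟩.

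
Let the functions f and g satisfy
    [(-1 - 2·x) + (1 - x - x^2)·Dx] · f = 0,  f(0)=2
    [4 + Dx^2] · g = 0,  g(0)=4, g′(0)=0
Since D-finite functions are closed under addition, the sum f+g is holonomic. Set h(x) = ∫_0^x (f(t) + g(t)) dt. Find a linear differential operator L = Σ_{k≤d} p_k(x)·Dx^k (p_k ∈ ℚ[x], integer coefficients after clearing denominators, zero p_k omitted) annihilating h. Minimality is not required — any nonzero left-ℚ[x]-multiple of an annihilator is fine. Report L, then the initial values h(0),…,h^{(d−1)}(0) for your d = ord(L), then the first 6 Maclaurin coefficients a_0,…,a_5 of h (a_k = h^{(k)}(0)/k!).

L = (44 + 96·x + 32·x^2 + 48·x^3 + 40·x^4 + 16·x^5)·Dx + (-16 + 20·x + 8·x^2 - 16·x^3 + 12·x^4 + 24·x^5 + 8·x^6)·Dx^2 + (11 + 24·x + 8·x^2 + 12·x^3 + 10·x^4 + 4·x^5)·Dx^3 + (-4 + 5·x + 2·x^2 - 4·x^3 + 3·x^4 + 6·x^5 + 2·x^6)·Dx^4  (order 4).
h: a_k = 0, 6, 1, -4/3, 3/2, 38/15, …
ICs: h(0) = 0, h′(0) = 6, h′′(0) = 2, h′′′(0) = -8.

f: a_k = 2, 2, 4, 6, 10, 16, …
g: a_k = 4, 0, -8, 0, 8/3, 0, …
L₀ := lclm(L_f,L_g); ord L₀ ≤ 1+2.
h=∫₀ˣh₀: take L = L₀·Dx.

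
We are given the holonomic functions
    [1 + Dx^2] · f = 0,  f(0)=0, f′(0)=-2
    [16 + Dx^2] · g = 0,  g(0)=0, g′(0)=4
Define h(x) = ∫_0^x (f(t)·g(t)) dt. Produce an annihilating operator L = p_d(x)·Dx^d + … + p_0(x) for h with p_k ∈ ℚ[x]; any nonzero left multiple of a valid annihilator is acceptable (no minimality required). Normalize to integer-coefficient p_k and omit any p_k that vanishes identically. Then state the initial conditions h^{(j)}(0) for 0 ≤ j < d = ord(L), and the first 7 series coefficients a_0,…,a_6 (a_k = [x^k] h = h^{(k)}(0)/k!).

f: a_k = 0, -2, 0, 1/3, 0, -1/60, 0, …
g: a_k = 0, 4, 0, -32/3, 0, 128/15, 0, …
L₀ := L_f ⊗_s L_g (sym. prod.), ord ≤ 4.
∫: right-multiply L₀ by Dx.
L = 225·Dx + 34·Dx^3 + Dx^5  (order 5).
h: a_k = 0, 0, 0, -8/3, 0, 68/15, 0, …
ICs: h(0) = 0, h′(0) = 0, h′′(0) = 0, h′′′(0) = -16, h′′′′(0) = 0.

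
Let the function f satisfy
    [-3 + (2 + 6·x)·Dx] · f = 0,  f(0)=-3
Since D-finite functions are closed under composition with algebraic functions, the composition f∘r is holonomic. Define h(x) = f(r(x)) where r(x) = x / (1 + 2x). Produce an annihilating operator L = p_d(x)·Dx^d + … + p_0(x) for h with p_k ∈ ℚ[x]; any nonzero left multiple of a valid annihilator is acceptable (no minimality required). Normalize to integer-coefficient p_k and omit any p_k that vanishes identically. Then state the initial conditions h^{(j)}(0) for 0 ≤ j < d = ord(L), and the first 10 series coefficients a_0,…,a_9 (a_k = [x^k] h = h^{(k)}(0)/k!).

f: a_k = -3, -9/2, 27/8, -81/16, 1215/128, -5103/256, 45927/1024, -216513/2048, 8444007/32768, -42220035/65536, …
L₀ from L_f via x↦r, Dx↦r'^{-1}Dx.
L = -3 + (2 + 14·x + 20·x^2)·Dx  (order 1).
h: a_k = -3, -9/2, 99/8, -585/16, 14895/128, -101727/256, 1477503/1024, -11283849/2048, 717364935/32768, -5879661795/65536, …
ICs: h(0) = -3.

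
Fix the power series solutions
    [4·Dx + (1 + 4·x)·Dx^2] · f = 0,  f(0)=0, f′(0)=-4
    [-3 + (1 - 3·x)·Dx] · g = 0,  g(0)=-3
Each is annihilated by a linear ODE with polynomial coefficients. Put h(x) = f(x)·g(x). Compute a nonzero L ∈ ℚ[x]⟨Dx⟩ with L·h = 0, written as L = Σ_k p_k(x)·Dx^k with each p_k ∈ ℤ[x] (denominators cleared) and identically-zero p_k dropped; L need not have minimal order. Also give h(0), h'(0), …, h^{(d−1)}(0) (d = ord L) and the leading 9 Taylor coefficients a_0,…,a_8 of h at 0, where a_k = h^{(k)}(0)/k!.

L = 12 + (2 + 36·x)·Dx + (-1 - x + 12·x^2)·Dx^2  (order 2).
h: a_k = 0, 12, 12, 100, 108, 4692/5, 3836/5, 326316/35, 118788/35, …
ICs: h(0) = 0, h′(0) = 12.

f: a_k = 0, -4, 8, -64/3, 64, -1024/5, 2048/3, -16384/7, 8192, …
g: a_k = -3, -9, -27, -81, -243, -729, -2187, -6561, -19683, …
h₀=f·g: eliminate ⇒ L₀, order ≤ 2·1.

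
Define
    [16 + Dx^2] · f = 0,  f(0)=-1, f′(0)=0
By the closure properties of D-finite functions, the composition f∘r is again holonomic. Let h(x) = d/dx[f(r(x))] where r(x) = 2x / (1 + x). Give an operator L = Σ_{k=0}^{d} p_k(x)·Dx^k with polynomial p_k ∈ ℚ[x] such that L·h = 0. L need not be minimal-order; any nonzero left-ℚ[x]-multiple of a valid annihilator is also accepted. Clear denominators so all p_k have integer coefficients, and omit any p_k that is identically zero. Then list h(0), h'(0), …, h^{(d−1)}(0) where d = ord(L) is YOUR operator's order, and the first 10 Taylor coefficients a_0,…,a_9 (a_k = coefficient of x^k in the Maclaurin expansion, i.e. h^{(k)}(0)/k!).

f: a_k = -1, 0, 8, 0, -32/3, 0, 256/45, 0, -512/315, 0, …
Substitute x→r, Dx→(1/r')Dx; clear ⇒ L₀.
h₀' ⇒ L via d/dx closure of L₀.
L = (70 + 12·x + 6·x^2) + (6 + 18·x + 18·x^2 + 6·x^3)·Dx + (1 + 4·x + 6·x^2 + 4·x^3 + x^4)·Dx^2  (order 2).
h: a_k = 0, 64, -192, -896/3, 8320/3, -106432/15, 36288/5, 3730688/315, -2444032/35, 486016448/2835, …
ICs: h(0) = 0, h′(0) = 64.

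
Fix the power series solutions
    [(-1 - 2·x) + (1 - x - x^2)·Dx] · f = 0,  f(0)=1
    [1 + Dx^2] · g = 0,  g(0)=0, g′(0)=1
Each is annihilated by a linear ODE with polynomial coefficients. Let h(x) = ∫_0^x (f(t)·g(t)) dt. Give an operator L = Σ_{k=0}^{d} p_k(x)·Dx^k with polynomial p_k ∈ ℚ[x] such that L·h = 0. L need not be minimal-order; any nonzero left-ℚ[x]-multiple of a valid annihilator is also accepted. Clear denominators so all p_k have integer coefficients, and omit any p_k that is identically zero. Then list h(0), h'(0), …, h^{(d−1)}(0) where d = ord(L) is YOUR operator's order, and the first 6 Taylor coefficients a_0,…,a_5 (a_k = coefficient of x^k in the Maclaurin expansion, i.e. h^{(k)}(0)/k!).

f: a_k = 1, 1, 2, 3, 5, 8, …
g: a_k = 0, 1, 0, -1/6, 0, 1/120, …
L₀ := L_f ⊗_s L_g (sym. prod.), ord ≤ 2.
∫: right-multiply L₀ by Dx.
L = (1 + x + x^2)·Dx + (2 + 4·x)·Dx^2 + (-1 + x + x^2)·Dx^3  (order 3).
h: a_k = 0, 0, 1/2, 1/3, 11/24, 17/30, …
ICs: h(0) = 0, h′(0) = 0, h′′(0) = 1.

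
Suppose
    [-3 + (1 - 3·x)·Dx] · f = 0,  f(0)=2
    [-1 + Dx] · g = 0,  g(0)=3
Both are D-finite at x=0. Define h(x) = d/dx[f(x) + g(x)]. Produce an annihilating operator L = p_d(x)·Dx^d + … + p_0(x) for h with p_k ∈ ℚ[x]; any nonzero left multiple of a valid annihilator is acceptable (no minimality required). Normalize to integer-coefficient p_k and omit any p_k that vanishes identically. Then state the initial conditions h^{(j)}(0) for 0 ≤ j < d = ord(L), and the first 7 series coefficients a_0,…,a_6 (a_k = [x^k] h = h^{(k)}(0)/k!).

f: a_k = 2, 6, 18, 54, 162, 486, 1458, …
g: a_k = 3, 3, 3/2, 1/2, 1/8, 1/40, 1/240, …
Weyl lclm of L_f,L_g ⇒ L₀ (ord ≤ 2).
Differentiate: ansatz ord ≤ ord L₀ ⇒ L.
L = (48 + 18·x) + (-53 - 6·x + 9·x^2)·Dx + (5 - 12·x - 9·x^2)·Dx^2  (order 2).
h: a_k = 9, 39, 327/2, 1297/2, 19441/8, 349921/40, 7348321/240, …
ICs: h(0) = 9, h′(0) = 39.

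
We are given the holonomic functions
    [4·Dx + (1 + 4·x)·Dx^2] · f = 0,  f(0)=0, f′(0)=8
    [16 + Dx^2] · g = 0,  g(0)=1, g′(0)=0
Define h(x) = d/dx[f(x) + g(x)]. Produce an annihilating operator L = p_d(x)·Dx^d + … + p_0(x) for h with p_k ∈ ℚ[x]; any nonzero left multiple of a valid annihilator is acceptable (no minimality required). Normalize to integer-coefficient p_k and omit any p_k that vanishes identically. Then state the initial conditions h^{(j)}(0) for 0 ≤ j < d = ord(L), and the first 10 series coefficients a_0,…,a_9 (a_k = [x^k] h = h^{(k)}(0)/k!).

L = (448 + 512·x + 1024·x^2) + (48 + 320·x + 768·x^2 + 1024·x^3)·Dx + (28 + 32·x + 64·x^2)·Dx^2 + (3 + 20·x + 48·x^2 + 64·x^3)·Dx^3  (order 3).
h: a_k = 8, -48, 128, -1408/3, 2048, -123392/15, 32768, -41283584/315, 524288, -5945434112/2835, …
ICs: h(0) = 8, h′(0) = -48, h′′(0) = 256.

f: a_k = 0, 8, -16, 128/3, -128, 2048/5, -4096/3, 32768/7, -16384, 524288/9, …
g: a_k = 1, 0, -8, 0, 32/3, 0, -256/45, 0, 512/315, 0, …
Sum ⇒ L₀ = lclm(L_f,L_g) in ℚ(x)⟨Dx⟩.
Derive L from L₀ (diff closure).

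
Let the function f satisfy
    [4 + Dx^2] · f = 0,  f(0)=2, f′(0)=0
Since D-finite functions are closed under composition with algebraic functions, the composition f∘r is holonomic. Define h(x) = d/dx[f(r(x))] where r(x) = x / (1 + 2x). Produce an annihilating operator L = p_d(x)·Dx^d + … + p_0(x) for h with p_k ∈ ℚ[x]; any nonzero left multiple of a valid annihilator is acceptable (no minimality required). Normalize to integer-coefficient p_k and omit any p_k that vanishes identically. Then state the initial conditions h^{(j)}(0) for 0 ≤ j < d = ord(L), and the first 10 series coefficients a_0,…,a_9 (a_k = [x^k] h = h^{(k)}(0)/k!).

L = (28 + 96·x + 96·x^2) + (12 + 72·x + 144·x^2 + 96·x^3)·Dx + (1 + 8·x + 24·x^2 + 32·x^3 + 16·x^4)·Dx^2  (order 2).
h: a_k = 0, -8, 48, -560/3, 1760/3, -24016/15, 19488/5, -534368/63, 562624/35, -68169616/2835, …
ICs: h(0) = 0, h′(0) = -8.

f: a_k = 2, 0, -4, 0, 4/3, 0, -8/45, 0, 4/315, 0, …
Change of var in L_f (x↦r) gives L₀.
Derive L from L₀ (diff closure).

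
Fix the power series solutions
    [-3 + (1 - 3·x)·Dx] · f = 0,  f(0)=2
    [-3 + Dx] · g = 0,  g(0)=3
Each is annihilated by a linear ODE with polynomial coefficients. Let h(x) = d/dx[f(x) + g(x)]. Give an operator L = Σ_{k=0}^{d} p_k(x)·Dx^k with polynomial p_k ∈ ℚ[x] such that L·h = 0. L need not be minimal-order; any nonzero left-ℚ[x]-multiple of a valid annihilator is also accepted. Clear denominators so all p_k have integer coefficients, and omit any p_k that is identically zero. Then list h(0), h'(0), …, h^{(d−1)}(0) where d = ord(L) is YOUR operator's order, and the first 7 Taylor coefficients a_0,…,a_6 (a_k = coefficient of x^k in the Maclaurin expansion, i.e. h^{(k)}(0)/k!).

L = (36 + 54·x) + (-15 - 18·x + 27·x^2)·Dx + (1 - 9·x^2)·Dx^2  (order 2).
h: a_k = 15, 63, 405/2, 1377/2, 19683/8, 350649/40, 2450169/80, …
ICs: h(0) = 15, h′(0) = 63.

f: a_k = 2, 6, 18, 54, 162, 486, 1458, …
g: a_k = 3, 9, 27/2, 27/2, 81/8, 243/40, 243/80, …
Weyl lclm of L_f,L_g ⇒ L₀ (ord ≤ 2).
h=h₀': d/dx-closure on L₀ ⇒ L.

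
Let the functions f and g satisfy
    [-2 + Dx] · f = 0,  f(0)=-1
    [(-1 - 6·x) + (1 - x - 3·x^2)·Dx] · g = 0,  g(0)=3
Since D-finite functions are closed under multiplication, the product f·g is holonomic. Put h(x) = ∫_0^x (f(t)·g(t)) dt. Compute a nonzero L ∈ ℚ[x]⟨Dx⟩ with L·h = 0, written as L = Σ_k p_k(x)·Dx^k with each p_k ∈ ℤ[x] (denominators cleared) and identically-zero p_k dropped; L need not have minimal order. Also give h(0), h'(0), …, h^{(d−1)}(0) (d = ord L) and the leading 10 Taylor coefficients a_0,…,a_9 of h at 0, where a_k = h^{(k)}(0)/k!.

f: a_k = -1, -2, -2, -4/3, -2/3, -4/15, -4/45, -8/315, -2/315, -4/2835, …
g: a_k = 3, 3, 12, 21, 57, 120, 291, 651, 1524, 3477, …
Sym-product of L_f,L_g gives L₀ (≤ ord 1).
∫: right-multiply L₀ by Dx.
L = (3 + 4·x - 6·x^2)·Dx + (-1 + x + 3·x^2)·Dx^2  (order 2).
h: a_k = 0, -3, -9/2, -8, -55/4, -129/5, -737/15, -10231/105, -54829/280, -75868/189, …
ICs: h(0) = 0, h′(0) = -3.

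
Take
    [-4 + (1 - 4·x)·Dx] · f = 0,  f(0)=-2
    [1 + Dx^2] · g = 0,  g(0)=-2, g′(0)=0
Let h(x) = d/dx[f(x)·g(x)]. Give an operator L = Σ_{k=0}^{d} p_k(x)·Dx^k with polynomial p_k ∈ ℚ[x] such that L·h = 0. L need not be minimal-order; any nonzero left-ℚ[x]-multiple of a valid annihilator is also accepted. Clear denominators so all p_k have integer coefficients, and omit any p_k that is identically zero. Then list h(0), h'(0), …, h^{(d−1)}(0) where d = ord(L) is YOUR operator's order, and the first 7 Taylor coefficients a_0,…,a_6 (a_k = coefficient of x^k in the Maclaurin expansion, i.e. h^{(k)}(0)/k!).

f: a_k = -2, -8, -32, -128, -512, -2048, -8192, …
g: a_k = -2, 0, 1, 0, -1/12, 0, 1/360, …
h₀=f·g: eliminate ⇒ L₀, order ≤ 1·2.
h=h₀': d/dx-closure on L₀ ⇒ L.
L = (-31 - 8·x + 16·x^2) + (-8 + 32·x)·Dx + (1 - 8·x + 16·x^2)·Dx^2  (order 2).
h: a_k = 16, 124, 744, 11906/3, 59530/3, 2857439/30, 20002073/45, …
ICs: h(0) = 16, h′(0) = 124.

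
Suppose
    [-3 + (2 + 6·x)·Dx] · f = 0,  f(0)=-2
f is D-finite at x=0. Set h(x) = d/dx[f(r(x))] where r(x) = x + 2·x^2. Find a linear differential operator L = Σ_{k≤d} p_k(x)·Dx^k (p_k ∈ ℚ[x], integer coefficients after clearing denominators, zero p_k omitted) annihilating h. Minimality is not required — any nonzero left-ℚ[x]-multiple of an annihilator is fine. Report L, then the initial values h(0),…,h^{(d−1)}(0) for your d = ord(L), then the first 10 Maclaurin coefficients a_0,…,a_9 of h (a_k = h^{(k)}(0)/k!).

f: a_k = -2, -3, 9/4, -27/8, 405/64, -1701/128, 15309/512, -72171/1024, 2814669/16384, -14073345/32768, …
L₀ from L_f via x↦r, Dx↦r'^{-1}Dx.
Derive L from L₀ (diff closure).
L = 5 + (-2 - 14·x - 36·x^2 - 48·x^3)·Dx  (order 1).
h: a_k = -3, -15/2, 135/8, -315/16, -2025/128, 33615/256, -292005/1024, 282285/2048, 35352855/32768, -247756725/65536, …
ICs: h(0) = -3.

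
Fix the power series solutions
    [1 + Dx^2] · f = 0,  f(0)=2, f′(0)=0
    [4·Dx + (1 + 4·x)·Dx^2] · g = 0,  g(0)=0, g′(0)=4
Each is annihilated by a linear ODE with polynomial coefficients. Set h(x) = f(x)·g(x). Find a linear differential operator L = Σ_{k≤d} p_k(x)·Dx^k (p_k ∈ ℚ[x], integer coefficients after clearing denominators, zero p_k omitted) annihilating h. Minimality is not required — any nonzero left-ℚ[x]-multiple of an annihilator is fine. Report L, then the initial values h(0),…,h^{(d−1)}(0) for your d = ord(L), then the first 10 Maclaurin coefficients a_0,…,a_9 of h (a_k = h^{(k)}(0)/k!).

f: a_k = 2, 0, -1, 0, 1/12, 0, -1/360, 0, 1/20160, 0, …
g: a_k = 0, 4, -8, 64/3, -64, 1024/5, -2048/3, 16384/7, -8192, 262144/9, …
h₀=f·g: eliminate ⇒ L₀, order ≤ 2·2.
L = (-147 - 144·x - 224·x^2 + 256·x^3 + 256·x^4) + (-56 - 160·x + 384·x^2 + 512·x^3)·Dx + (-150 - 160·x - 192·x^2 + 512·x^3 + 512·x^4)·Dx^2 + (-56 - 160·x + 384·x^2 + 512·x^3)·Dx^3 + (-3 - 16·x + 32·x^2 + 256·x^3 + 256·x^4)·Dx^4  (order 4).
h: a_k = 0, 8, -16, 116/3, -120, 1943/5, -1302, 940403/210, -706799/45, 169134311/3024, …
ICs: h(0) = 0, h′(0) = 8, h′′(0) = -32, h′′′(0) = 232.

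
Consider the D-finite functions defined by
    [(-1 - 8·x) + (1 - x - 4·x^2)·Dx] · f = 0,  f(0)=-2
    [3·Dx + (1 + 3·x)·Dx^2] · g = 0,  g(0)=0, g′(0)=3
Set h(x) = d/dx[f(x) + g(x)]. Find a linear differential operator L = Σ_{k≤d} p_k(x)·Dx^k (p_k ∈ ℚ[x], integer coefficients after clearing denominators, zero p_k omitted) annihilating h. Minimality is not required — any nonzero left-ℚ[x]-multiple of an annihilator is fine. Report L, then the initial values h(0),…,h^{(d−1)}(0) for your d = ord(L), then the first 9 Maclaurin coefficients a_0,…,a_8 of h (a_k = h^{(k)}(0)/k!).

L = (342 + 2178·x + 6624·x^2 + 6336·x^3 + 6912·x^4) + (36 + 696·x + 4356·x^2 + 10176·x^3 + 12960·x^4 + 11520·x^5)·Dx + (-13 - 101·x - 191·x^2 + 225·x^3 + 1440·x^4 + 2928·x^5 + 2304·x^6)·Dx^2  (order 2).
h: a_k = 1, -29, -27, -313, -407, -2901, -3987, -25201, -33039, …
ICs: h(0) = 1, h′(0) = -29.

f: a_k = -2, -2, -10, -18, -58, -130, -362, -882, -2330, …
g: a_k = 0, 3, -9/2, 9, -81/4, 243/5, -243/2, 2187/7, -6561/8, …
L₀ := lclm(L_f,L_g); ord L₀ ≤ 1+2.
Differentiate: ansatz ord ≤ ord L₀ ⇒ L.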